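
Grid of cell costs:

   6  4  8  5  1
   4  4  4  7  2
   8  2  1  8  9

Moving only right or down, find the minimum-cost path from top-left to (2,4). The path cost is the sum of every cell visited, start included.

34

Path (0,0) → (0,1) → (1,1) → (2,1) → (2,2) → (2,3) → (2,4): 6 + 4 + 4 + 2 + 1 + 8 + 9 = 34.
For comparison, the top-then-right route costs 35.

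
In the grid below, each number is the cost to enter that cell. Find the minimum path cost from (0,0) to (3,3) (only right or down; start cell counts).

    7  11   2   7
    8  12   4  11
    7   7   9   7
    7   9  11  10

50

One optimal route is r0c0 -> r0c1 -> r0c2 -> r1c2 -> r2c2 -> r2c3 -> r3c3.
Its cost is 7 + 11 + 2 + 4 + 9 + 7 + 10 = 50.
(Top row then right column would cost 55.)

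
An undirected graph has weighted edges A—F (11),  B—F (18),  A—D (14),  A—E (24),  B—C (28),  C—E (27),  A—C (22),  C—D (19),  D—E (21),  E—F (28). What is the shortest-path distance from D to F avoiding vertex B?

Some routes from D to F avoiding B:
D - C - A - F: 19 + 22 + 11 = 52
D - E - F: 21 + 28 = 49
D - A - F: 14 + 11 = 25
Best route has total 25.

25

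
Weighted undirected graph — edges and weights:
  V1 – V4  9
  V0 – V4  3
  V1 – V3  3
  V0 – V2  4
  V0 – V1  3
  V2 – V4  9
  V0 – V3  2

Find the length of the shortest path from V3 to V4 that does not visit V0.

12

Paths from V3 to V4 avoiding V0:
V3-V1-V4: 3 + 9 = 12
Shortest: 12.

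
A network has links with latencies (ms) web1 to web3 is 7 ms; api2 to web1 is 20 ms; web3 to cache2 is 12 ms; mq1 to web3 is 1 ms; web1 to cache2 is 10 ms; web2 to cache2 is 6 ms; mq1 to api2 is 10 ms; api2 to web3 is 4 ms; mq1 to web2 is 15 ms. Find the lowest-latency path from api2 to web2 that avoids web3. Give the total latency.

Paths from api2 to web2 avoiding web3:
api2→web1→cache2→web2: 20 + 10 + 6 = 36
api2→mq1→web2: 10 + 15 = 25
The minimum is 25 ms.

25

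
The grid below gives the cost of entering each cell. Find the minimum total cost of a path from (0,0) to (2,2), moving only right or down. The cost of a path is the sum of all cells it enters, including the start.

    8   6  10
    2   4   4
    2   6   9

27

Path (0,0) (1,0) (1,1) (1,2) (2,2): 8 + 2 + 4 + 4 + 9 = 27.
(Top row then right column would cost 37.)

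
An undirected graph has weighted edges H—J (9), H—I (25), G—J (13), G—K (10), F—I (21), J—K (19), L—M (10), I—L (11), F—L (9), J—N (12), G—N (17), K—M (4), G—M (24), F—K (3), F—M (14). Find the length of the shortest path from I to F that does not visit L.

Checking several routes:
I → H → J → N → G → K → F: 25 + 9 + 12 + 17 + 10 + 3 = 76
I → H → J → G → K → M → F: 25 + 9 + 13 + 10 + 4 + 14 = 75
I → H → J → K → M → F: 25 + 9 + 19 + 4 + 14 = 71
I → H → J → G → K → F: 25 + 9 + 13 + 10 + 3 = 60
I → F: 21
I → H → J → K → F: 25 + 9 + 19 + 3 = 56
Shortest: 21.

21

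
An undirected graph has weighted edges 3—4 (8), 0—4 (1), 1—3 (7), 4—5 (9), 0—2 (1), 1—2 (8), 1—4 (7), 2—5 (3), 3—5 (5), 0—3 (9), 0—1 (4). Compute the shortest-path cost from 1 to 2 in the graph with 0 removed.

Candidate routes:
1 -> 2: 8
1 -> 4 -> 3 -> 5 -> 2: 7 + 8 + 5 + 3 = 23
1 -> 4 -> 5 -> 2: 7 + 9 + 3 = 19
1 -> 3 -> 5 -> 2: 7 + 5 + 3 = 15
1 -> 3 -> 4 -> 5 -> 2: 7 + 8 + 9 + 3 = 27
The minimum is 8.

8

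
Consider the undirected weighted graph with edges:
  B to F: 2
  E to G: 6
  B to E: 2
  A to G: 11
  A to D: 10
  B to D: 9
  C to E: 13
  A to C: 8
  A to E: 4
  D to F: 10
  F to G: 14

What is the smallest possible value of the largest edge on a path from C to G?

8

Comparing a few candidate routes:
C → A → D → B → E → G: max(8, 10, 9, 2, 6) = 10
C → E → B → D → A → G: max(13, 2, 9, 10, 11) = 13
C → A → D → F → B → E → G: max(8, 10, 10, 2, 2, 6) = 10
C → A → G: max(8, 11) = 11
C → A → E → G: max(8, 4, 6) = 8
Best route has worst link 8.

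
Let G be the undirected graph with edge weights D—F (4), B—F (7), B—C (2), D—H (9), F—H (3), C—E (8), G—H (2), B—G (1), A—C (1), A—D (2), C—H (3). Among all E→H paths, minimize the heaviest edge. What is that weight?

Some routes from E to H:
E→C→H: max(8, 3) = 8
E→C→A→D→H: max(8, 1, 2, 9) = 9
E→C→B→F→H: max(8, 2, 7, 3) = 8
E→C→A→D→F→B→G→H: max(8, 1, 2, 4, 7, 1, 2) = 8
E→C→A→D→F→H: max(8, 1, 2, 4, 3) = 8
E→C→B→G→H: max(8, 2, 1, 2) = 8
Smallest bottleneck: 8.

8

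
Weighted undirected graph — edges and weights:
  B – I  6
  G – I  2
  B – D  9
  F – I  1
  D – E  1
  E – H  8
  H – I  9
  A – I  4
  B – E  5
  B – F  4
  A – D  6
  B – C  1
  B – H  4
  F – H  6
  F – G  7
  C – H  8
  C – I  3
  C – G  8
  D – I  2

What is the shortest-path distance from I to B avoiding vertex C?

Checking several routes:
I - D - E - B: 2 + 1 + 5 = 8
I - D - B: 2 + 9 = 11
I - F - B: 1 + 4 = 5
I - B: 6
The minimum is 5.

5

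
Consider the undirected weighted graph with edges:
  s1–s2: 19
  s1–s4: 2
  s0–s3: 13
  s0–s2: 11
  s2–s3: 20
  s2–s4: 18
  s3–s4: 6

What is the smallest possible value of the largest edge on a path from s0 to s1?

13

A few of the s0→s1 routes:
s0 → s3 → s2 → s4 → s1: max(13, 20, 18, 2) = 20
s0 → s3 → s2 → s1: max(13, 20, 19) = 20
s0 → s3 → s4 → s1: max(13, 6, 2) = 13
s0 → s3 → s4 → s2 → s1: max(13, 6, 18, 19) = 19
s0 → s2 → s4 → s1: max(11, 18, 2) = 18
s0 → s2 → s1: max(11, 19) = 19
Smallest bottleneck: 13.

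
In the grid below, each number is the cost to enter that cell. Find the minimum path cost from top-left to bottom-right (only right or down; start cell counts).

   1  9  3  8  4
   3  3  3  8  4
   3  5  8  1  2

21

Path (0,0) (1,0) (1,1) (1,2) (1,3) (2,3) (2,4): 1 + 3 + 3 + 3 + 8 + 1 + 2 = 21.
(Top row then right column would cost 31.)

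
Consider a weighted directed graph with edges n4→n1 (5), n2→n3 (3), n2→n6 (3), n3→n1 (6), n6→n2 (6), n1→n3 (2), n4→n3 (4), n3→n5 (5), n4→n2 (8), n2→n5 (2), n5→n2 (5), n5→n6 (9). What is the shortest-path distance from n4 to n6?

11

A few of the n4→n6 routes:
n4 → n1 → n3 → n5 → n2 → n6: 5 + 2 + 5 + 5 + 3 = 20
n4 → n3 → n5 → n6: 4 + 5 + 9 = 18
n4 → n1 → n3 → n5 → n6: 5 + 2 + 5 + 9 = 21
n4 → n2 → n5 → n6: 8 + 2 + 9 = 19
n4 → n3 → n5 → n2 → n6: 4 + 5 + 5 + 3 = 17
n4 → n2 → n6: 8 + 3 = 11
The minimum is 11.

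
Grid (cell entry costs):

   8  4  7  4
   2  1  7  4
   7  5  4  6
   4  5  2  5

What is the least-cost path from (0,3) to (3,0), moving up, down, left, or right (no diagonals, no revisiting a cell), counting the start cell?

Best path: r0c3→r0c2→r0c1→r1c1→r1c0→r2c0→r3c0
Cost: 4 + 7 + 4 + 1 + 2 + 7 + 4 = 29

29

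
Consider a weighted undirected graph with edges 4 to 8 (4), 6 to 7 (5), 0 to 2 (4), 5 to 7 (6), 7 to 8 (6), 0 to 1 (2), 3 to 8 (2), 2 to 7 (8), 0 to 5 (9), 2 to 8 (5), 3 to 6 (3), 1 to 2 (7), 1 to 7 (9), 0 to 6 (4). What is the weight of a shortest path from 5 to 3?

Checking several routes:
5 - 0 - 2 - 8 - 3: 9 + 4 + 5 + 2 = 20
5 - 7 - 6 - 3: 6 + 5 + 3 = 14
5 - 0 - 6 - 3: 9 + 4 + 3 = 16
5 - 7 - 8 - 3: 6 + 6 + 2 = 14
The minimum is 14.

14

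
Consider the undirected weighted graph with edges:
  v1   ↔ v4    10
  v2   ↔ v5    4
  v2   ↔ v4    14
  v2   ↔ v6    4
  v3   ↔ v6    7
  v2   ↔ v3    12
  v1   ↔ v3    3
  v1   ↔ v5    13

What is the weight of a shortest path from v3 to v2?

Routes from v3 to v2:
v3→v6→v2: 7 + 4 = 11
v3→v2: 12
v3→v1→v4→v2: 3 + 10 + 14 = 27
v3→v1→v5→v2: 3 + 13 + 4 = 20
Shortest: 11.

11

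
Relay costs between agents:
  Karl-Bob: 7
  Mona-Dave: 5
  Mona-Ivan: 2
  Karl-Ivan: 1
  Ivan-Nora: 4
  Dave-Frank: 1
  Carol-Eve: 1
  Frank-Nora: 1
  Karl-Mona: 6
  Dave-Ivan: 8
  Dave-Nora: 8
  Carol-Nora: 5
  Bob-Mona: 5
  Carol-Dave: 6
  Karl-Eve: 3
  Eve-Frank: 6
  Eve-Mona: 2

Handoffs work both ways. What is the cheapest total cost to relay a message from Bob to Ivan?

7

Checking several routes:
Bob-Mona-Eve-Karl-Ivan: 5 + 2 + 3 + 1 = 11
Bob-Mona-Karl-Ivan: 5 + 6 + 1 = 12
Bob-Karl-Eve-Mona-Ivan: 7 + 3 + 2 + 2 = 14
Bob-Karl-Ivan: 7 + 1 = 8
Bob-Mona-Ivan: 5 + 2 = 7
The minimum is 7.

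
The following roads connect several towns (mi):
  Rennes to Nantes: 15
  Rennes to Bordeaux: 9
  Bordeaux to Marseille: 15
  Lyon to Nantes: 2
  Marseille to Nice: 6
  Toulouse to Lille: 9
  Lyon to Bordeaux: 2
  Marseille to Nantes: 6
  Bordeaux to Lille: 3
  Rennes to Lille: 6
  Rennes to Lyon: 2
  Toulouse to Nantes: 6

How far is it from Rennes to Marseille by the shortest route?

10

Checking several routes:
Rennes - Lyon - Nantes - Marseille: 2 + 2 + 6 = 10
Rennes - Lyon - Bordeaux - Marseille: 2 + 2 + 15 = 19
Rennes - Bordeaux - Lyon - Nantes - Marseille: 9 + 2 + 2 + 6 = 19
Rennes - Lille - Bordeaux - Lyon - Nantes - Marseille: 6 + 3 + 2 + 2 + 6 = 19
Best route has total 10 mi.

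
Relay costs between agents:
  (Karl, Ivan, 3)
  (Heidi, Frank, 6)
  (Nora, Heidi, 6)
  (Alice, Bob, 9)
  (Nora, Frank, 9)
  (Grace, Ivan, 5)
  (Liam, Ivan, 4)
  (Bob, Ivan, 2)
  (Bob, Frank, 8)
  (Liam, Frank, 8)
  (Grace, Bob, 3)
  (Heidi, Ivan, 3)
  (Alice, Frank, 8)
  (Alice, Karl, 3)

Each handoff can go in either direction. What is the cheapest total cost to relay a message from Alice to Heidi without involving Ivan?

14

Paths from Alice to Heidi avoiding Ivan:
Alice → Frank → Nora → Heidi: 8 + 9 + 6 = 23
Alice → Bob → Frank → Heidi: 9 + 8 + 6 = 23
Alice → Frank → Heidi: 8 + 6 = 14
Alice → Bob → Frank → Nora → Heidi: 9 + 8 + 9 + 6 = 32
Shortest: 14.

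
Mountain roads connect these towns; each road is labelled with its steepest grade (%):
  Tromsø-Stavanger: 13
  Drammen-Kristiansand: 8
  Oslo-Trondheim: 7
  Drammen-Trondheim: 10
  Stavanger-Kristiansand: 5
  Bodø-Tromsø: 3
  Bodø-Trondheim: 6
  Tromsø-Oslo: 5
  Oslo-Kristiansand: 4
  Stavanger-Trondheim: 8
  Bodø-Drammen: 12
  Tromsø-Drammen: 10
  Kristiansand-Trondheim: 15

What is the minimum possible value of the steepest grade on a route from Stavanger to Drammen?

8

Comparing a few candidate routes:
Stavanger -> Kristiansand -> Drammen: max(5, 8) = 8
Stavanger -> Trondheim -> Bodø -> Tromsø -> Oslo -> Kristiansand -> Drammen: max(8, 6, 3, 5, 4, 8) = 8
Stavanger -> Trondheim -> Oslo -> Kristiansand -> Drammen: max(8, 7, 4, 8) = 8
Stavanger -> Trondheim -> Oslo -> Tromsø -> Drammen: max(8, 7, 5, 10) = 10
Best route has worst link 8%.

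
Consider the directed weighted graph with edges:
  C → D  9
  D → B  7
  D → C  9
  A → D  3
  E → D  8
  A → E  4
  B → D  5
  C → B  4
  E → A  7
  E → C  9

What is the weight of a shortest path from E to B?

13

A few of the E→B routes:
E-D-B: 8 + 7 = 15
E-C-B: 9 + 4 = 13
E-A-D-C-B: 7 + 3 + 9 + 4 = 23
E-A-D-B: 7 + 3 + 7 = 17
E-D-C-B: 8 + 9 + 4 = 21
Best route has total 13.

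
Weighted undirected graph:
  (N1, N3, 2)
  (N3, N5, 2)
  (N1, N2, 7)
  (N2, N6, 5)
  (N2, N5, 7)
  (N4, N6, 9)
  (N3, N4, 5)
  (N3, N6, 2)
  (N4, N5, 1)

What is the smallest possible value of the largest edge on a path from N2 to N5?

5

Some routes from N2 to N5:
N2-N6-N3-N5: max(5, 2, 2) = 5
N2-N1-N3-N5: max(7, 2, 2) = 7
N2-N1-N3-N4-N5: max(7, 2, 5, 1) = 7
N2-N5: max(7) = 7
N2-N1-N3-N6-N4-N5: max(7, 2, 2, 9, 1) = 9
N2-N6-N3-N4-N5: max(5, 2, 5, 1) = 5
Smallest bottleneck: 5.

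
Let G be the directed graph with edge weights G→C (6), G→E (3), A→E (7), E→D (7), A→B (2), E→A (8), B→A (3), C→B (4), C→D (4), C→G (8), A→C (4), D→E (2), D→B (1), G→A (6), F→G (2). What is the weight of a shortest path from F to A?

Paths from F to A:
F → G → A: 2 + 6 = 8
F → G → C → B → A: 2 + 6 + 4 + 3 = 15
F → G → C → D → B → A: 2 + 6 + 4 + 1 + 3 = 16
F → G → E → D → B → A: 2 + 3 + 7 + 1 + 3 = 16
F → G → C → D → E → A: 2 + 6 + 4 + 2 + 8 = 22
F → G → E → A: 2 + 3 + 8 = 13
Best route has total 8.

8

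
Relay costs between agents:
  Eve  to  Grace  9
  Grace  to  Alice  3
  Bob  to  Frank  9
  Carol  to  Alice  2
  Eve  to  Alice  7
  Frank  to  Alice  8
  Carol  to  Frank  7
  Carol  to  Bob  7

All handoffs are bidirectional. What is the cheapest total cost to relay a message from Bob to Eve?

Some routes from Bob to Eve:
Bob -> Carol -> Alice -> Grace -> Eve: 7 + 2 + 3 + 9 = 21
Bob -> Frank -> Carol -> Alice -> Eve: 9 + 7 + 2 + 7 = 25
Bob -> Frank -> Alice -> Eve: 9 + 8 + 7 = 24
Bob -> Carol -> Frank -> Alice -> Eve: 7 + 7 + 8 + 7 = 29
Bob -> Frank -> Alice -> Grace -> Eve: 9 + 8 + 3 + 9 = 29
Bob -> Carol -> Alice -> Eve: 7 + 2 + 7 = 16
Best route has total 16.

16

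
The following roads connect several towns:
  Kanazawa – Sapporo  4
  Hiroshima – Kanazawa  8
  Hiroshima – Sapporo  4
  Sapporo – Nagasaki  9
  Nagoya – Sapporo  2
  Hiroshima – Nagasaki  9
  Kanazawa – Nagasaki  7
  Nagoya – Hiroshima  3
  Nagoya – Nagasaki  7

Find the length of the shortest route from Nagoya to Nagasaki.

Some routes from Nagoya to Nagasaki:
Nagoya -> Nagasaki: 7
Nagoya -> Sapporo -> Kanazawa -> Nagasaki: 2 + 4 + 7 = 13
Nagoya -> Sapporo -> Nagasaki: 2 + 9 = 11
Nagoya -> Hiroshima -> Nagasaki: 3 + 9 = 12
The minimum is 7.

7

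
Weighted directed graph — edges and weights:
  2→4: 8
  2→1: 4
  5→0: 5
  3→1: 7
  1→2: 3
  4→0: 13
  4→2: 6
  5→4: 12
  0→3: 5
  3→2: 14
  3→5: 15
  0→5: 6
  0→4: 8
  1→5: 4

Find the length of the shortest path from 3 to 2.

Routes from 3 to 2:
3 → 1 → 5 → 4 → 2: 7 + 4 + 12 + 6 = 29
3 → 2: 14
3 → 1 → 5 → 0 → 4 → 2: 7 + 4 + 5 + 8 + 6 = 30
3 → 1 → 2: 7 + 3 = 10
3 → 5 → 0 → 4 → 2: 15 + 5 + 8 + 6 = 34
3 → 5 → 4 → 2: 15 + 12 + 6 = 33
Best route has total 10.

10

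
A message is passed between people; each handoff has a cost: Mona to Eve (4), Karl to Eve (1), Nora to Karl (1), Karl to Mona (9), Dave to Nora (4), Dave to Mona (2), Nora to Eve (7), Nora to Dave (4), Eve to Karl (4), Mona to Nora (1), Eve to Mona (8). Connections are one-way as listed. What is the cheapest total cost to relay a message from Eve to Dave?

13

Paths from Eve to Dave:
Eve-Karl-Mona-Nora-Dave: 4 + 9 + 1 + 4 = 18
Eve-Mona-Nora-Dave: 8 + 1 + 4 = 13
Shortest: 13.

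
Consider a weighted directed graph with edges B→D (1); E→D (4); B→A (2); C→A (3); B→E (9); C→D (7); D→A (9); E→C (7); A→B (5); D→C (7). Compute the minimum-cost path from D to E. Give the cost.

Routes from D to E:
D -> A -> B -> E: 9 + 5 + 9 = 23
D -> C -> A -> B -> E: 7 + 3 + 5 + 9 = 24
Shortest: 23.

23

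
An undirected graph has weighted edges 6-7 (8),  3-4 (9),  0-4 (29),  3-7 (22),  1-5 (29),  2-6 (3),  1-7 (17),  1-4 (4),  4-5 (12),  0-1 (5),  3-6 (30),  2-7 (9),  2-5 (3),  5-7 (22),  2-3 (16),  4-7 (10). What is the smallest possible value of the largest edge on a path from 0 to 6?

A few of the 0→6 routes:
0 - 1 - 4 - 5 - 2 - 6: max(5, 4, 12, 3, 3) = 12
0 - 1 - 4 - 7 - 2 - 6: max(5, 4, 10, 9, 3) = 10
0 - 1 - 4 - 5 - 2 - 7 - 6: max(5, 4, 12, 3, 9, 8) = 12
0 - 1 - 4 - 7 - 6: max(5, 4, 10, 8) = 10
0 - 1 - 4 - 3 - 2 - 7 - 6: max(5, 4, 9, 16, 9, 8) = 16
Smallest bottleneck: 10.

10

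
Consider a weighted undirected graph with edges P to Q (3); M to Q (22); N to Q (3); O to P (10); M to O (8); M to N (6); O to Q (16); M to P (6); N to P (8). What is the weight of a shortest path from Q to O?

Comparing a few candidate routes:
Q→P→M→O: 3 + 6 + 8 = 17
Q→N→M→O: 3 + 6 + 8 = 17
Q→O: 16
Q→N→P→O: 3 + 8 + 10 = 21
Q→P→N→M→O: 3 + 8 + 6 + 8 = 25
Q→P→O: 3 + 10 = 13
The minimum is 13.

13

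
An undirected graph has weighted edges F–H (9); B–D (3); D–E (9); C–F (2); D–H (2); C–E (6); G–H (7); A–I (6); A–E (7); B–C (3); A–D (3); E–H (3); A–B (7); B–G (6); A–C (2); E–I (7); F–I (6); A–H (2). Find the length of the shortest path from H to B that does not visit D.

Checking several routes:
H → F → C → B: 9 + 2 + 3 = 14
H → G → B: 7 + 6 = 13
H → A → C → B: 2 + 2 + 3 = 7
H → A → B: 2 + 7 = 9
H → E → C → B: 3 + 6 + 3 = 12
The minimum is 7.

7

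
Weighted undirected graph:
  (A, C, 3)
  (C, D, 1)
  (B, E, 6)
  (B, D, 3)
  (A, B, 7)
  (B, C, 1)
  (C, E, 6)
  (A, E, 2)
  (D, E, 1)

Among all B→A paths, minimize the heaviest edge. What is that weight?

A few of the B→A routes:
B - D - C - A: max(3, 1, 3) = 3
B - C - D - E - A: max(1, 1, 1, 2) = 2
B - D - E - A: max(3, 1, 2) = 3
The minimum achievable maximum is 2.

2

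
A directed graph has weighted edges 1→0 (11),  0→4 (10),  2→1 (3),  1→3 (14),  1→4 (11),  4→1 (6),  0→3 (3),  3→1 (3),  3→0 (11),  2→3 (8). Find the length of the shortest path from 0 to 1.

Paths from 0 to 1:
0 → 4 → 1: 10 + 6 = 16
0 → 3 → 1: 3 + 3 = 6
Shortest: 6.

6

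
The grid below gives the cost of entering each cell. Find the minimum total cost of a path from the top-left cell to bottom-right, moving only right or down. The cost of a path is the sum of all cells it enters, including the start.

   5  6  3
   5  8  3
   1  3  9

Path (0,0) (1,0) (2,0) (2,1) (2,2): 5 + 5 + 1 + 3 + 9 = 23.
(Top row then right column would cost 26.)

23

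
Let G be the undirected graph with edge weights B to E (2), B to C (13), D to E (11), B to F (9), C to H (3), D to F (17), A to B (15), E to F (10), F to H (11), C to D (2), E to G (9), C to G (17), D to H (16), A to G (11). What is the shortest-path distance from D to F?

16

Checking several routes:
D - E - F: 11 + 10 = 21
D - C - H - F: 2 + 3 + 11 = 16
D - E - B - F: 11 + 2 + 9 = 22
D - F: 17
Best route has total 16.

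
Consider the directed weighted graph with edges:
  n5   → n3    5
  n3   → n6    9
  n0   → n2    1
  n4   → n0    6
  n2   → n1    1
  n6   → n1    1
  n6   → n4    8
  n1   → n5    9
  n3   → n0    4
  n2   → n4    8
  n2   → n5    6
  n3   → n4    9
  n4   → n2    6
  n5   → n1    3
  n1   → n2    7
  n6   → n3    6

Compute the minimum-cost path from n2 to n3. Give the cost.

11

Paths from n2 to n3:
n2 → n1 → n5 → n3: 1 + 9 + 5 = 15
n2 → n5 → n3: 6 + 5 = 11
Best route has total 11.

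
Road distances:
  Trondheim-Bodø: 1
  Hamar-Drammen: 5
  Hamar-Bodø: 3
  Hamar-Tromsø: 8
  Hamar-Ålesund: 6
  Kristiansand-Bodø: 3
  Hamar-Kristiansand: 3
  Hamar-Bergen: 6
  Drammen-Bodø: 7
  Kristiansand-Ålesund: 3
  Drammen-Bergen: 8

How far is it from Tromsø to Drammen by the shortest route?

Paths from Tromsø to Drammen:
Tromsø-Hamar-Ålesund-Kristiansand-Bodø-Drammen: 8 + 6 + 3 + 3 + 7 = 27
Tromsø-Hamar-Kristiansand-Bodø-Drammen: 8 + 3 + 3 + 7 = 21
Tromsø-Hamar-Bergen-Drammen: 8 + 6 + 8 = 22
Tromsø-Hamar-Drammen: 8 + 5 = 13
Tromsø-Hamar-Bodø-Drammen: 8 + 3 + 7 = 18
Shortest: 13.

13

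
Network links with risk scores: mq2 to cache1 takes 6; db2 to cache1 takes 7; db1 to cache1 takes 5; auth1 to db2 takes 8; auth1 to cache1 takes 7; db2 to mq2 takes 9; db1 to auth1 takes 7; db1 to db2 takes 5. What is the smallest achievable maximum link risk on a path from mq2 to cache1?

Routes from mq2 to cache1:
mq2 - cache1: max(6) = 6
mq2 - db2 - db1 - cache1: max(9, 5, 5) = 9
mq2 - db2 - cache1: max(9, 7) = 9
mq2 - db2 - auth1 - db1 - cache1: max(9, 8, 7, 5) = 9
mq2 - db2 - auth1 - cache1: max(9, 8, 7) = 9
mq2 - db2 - db1 - auth1 - cache1: max(9, 5, 7, 7) = 9
Best route has worst link 6.

6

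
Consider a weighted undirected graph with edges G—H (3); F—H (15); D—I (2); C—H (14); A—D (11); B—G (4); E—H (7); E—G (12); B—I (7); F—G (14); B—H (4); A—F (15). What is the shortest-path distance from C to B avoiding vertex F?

Candidate routes:
C - H - B: 14 + 4 = 18
C - H - G - B: 14 + 3 + 4 = 21
C - H - E - G - B: 14 + 7 + 12 + 4 = 37
The minimum is 18.

18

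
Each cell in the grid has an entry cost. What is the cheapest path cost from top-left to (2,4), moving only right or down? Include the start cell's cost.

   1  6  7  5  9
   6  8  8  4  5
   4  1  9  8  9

37

Path [0,0] → [0,1] → [0,2] → [0,3] → [1,3] → [1,4] → [2,4]: 1 + 6 + 7 + 5 + 4 + 5 + 9 = 37.
(Top row then right column would cost 42.)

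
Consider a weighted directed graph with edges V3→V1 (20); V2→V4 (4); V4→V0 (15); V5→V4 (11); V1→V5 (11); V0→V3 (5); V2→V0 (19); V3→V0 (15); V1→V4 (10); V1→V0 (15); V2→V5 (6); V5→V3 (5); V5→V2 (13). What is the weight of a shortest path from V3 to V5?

31

Candidate routes:
V3 → V1 → V5: 20 + 11 = 31
The minimum is 31.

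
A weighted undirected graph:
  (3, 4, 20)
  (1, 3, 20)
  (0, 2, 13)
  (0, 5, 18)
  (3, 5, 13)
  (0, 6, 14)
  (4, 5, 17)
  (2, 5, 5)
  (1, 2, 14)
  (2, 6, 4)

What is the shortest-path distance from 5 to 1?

19

Paths from 5 to 1:
5 -> 4 -> 3 -> 1: 17 + 20 + 20 = 57
5 -> 2 -> 1: 5 + 14 = 19
5 -> 0 -> 2 -> 1: 18 + 13 + 14 = 45
5 -> 3 -> 1: 13 + 20 = 33
5 -> 0 -> 6 -> 2 -> 1: 18 + 14 + 4 + 14 = 50
The minimum is 19.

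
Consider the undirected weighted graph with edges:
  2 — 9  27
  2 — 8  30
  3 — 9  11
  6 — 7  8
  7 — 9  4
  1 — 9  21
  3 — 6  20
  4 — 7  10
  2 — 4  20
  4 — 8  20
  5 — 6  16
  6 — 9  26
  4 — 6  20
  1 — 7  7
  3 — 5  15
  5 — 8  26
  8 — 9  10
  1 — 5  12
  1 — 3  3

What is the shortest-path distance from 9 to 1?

Checking several routes:
9 - 3 - 1: 11 + 3 = 14
9 - 7 - 6 - 3 - 1: 4 + 8 + 20 + 3 = 35
9 - 7 - 1: 4 + 7 = 11
9 - 1: 21
9 - 3 - 5 - 1: 11 + 15 + 12 = 38
Best route has total 11.

11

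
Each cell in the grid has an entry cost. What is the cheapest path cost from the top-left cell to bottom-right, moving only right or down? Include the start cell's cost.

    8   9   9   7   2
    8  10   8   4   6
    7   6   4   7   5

Take [0,0] -> [1,0] -> [2,0] -> [2,1] -> [2,2] -> [2,3] -> [2,4] for a total of 8 + 8 + 7 + 6 + 4 + 7 + 5 = 45.
For comparison, the top-then-right route costs 46.

45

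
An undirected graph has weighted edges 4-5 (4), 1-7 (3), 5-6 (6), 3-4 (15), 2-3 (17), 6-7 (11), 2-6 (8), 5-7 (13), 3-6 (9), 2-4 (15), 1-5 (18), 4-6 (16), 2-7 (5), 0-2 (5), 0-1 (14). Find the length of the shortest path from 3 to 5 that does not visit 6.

19

Checking several routes:
3 -> 2 -> 4 -> 5: 17 + 15 + 4 = 36
3 -> 2 -> 7 -> 1 -> 5: 17 + 5 + 3 + 18 = 43
3 -> 4 -> 2 -> 7 -> 5: 15 + 15 + 5 + 13 = 48
3 -> 2 -> 7 -> 5: 17 + 5 + 13 = 35
3 -> 4 -> 5: 15 + 4 = 19
The minimum is 19.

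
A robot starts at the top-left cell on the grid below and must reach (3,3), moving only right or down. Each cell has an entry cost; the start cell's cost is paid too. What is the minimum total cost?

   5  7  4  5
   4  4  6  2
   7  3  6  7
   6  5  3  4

Best path: (0,0)→(1,0)→(1,1)→(2,1)→(3,1)→(3,2)→(3,3)
Cost: 5 + 4 + 4 + 3 + 5 + 3 + 4 = 28
For comparison, the top-then-right route costs 34.

28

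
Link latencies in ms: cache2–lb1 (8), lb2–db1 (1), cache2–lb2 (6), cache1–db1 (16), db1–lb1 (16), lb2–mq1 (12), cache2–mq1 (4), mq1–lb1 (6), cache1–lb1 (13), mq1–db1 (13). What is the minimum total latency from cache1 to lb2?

17

Comparing a few candidate routes:
cache1→lb1→cache2→lb2: 13 + 8 + 6 = 27
cache1→lb1→db1→lb2: 13 + 16 + 1 = 30
cache1→lb1→mq1→lb2: 13 + 6 + 12 = 31
cache1→db1→lb2: 16 + 1 = 17
cache1→lb1→mq1→cache2→lb2: 13 + 6 + 4 + 6 = 29
Shortest: 17 ms.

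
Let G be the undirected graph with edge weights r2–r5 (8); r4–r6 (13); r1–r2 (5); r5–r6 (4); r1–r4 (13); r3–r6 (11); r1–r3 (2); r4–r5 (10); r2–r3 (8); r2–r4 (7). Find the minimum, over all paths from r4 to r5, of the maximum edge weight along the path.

A few of the r4→r5 routes:
r4 -> r2 -> r3 -> r6 -> r5: max(7, 8, 11, 4) = 11
r4 -> r5: max(10) = 10
r4 -> r2 -> r5: max(7, 8) = 8
Smallest bottleneck: 8.

8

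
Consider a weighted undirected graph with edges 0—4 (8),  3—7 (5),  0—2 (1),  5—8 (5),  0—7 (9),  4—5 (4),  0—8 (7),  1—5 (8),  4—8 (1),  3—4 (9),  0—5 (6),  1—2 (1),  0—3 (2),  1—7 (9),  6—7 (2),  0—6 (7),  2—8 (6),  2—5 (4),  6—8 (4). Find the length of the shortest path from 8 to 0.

A few of the 8→0 routes:
8-4-0: 1 + 8 = 9
8-4-5-2-0: 1 + 4 + 4 + 1 = 10
8-0: 7
8-2-0: 6 + 1 = 7
8-5-2-0: 5 + 4 + 1 = 10
Best route has total 7.

7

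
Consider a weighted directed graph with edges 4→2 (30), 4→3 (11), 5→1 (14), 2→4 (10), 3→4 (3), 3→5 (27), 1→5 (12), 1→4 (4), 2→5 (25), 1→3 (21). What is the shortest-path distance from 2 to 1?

39

Paths from 2 to 1:
2→5→1: 25 + 14 = 39
2→4→3→5→1: 10 + 11 + 27 + 14 = 62
Shortest: 39.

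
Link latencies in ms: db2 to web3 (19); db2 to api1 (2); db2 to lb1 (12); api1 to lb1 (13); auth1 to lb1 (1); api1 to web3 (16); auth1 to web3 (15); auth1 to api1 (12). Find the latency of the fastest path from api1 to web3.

A few of the api1→web3 routes:
api1→db2→web3: 2 + 19 = 21
api1→db2→lb1→auth1→web3: 2 + 12 + 1 + 15 = 30
api1→web3: 16
api1→auth1→web3: 12 + 15 = 27
api1→lb1→auth1→web3: 13 + 1 + 15 = 29
The minimum is 16 ms.

16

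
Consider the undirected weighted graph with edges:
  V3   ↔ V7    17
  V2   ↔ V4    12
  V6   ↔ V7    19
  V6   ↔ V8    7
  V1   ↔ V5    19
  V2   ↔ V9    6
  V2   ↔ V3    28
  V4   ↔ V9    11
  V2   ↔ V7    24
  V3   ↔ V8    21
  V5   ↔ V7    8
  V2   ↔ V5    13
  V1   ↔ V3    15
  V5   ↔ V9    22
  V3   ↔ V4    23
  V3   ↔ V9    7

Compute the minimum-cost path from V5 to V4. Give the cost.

25

Checking several routes:
V5 -> V7 -> V3 -> V9 -> V4: 8 + 17 + 7 + 11 = 43
V5 -> V2 -> V9 -> V4: 13 + 6 + 11 = 30
V5 -> V9 -> V4: 22 + 11 = 33
V5 -> V2 -> V4: 13 + 12 = 25
V5 -> V9 -> V2 -> V4: 22 + 6 + 12 = 40
The minimum is 25.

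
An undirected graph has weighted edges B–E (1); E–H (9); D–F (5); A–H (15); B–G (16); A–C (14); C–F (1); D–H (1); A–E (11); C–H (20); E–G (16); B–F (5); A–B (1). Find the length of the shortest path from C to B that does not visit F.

15

A few of the C→B routes:
C → A → E → B: 14 + 11 + 1 = 26
C → A → B: 14 + 1 = 15
C → H → E → B: 20 + 9 + 1 = 30
The minimum is 15.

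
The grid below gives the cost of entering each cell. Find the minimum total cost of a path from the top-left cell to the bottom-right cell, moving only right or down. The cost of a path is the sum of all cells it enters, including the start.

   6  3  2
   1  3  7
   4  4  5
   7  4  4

Cheapest: (0,0) → (1,0) → (1,1) → (2,1) → (3,1) → (3,2)
  6 + 1 + 3 + 4 + 4 + 4 = 22
For comparison, the top-then-right route costs 27.

22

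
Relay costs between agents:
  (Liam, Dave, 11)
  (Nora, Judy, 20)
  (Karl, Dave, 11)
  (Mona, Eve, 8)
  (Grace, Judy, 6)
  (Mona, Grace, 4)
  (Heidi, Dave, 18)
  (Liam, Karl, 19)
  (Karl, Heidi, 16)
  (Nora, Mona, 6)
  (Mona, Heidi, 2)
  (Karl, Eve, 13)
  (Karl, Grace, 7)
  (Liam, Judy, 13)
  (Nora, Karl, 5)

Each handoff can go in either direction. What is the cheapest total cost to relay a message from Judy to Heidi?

Some routes from Judy to Heidi:
Judy→Nora→Mona→Heidi: 20 + 6 + 2 = 28
Judy→Grace→Karl→Nora→Mona→Heidi: 6 + 7 + 5 + 6 + 2 = 26
Judy→Grace→Mona→Heidi: 6 + 4 + 2 = 12
The minimum is 12.

12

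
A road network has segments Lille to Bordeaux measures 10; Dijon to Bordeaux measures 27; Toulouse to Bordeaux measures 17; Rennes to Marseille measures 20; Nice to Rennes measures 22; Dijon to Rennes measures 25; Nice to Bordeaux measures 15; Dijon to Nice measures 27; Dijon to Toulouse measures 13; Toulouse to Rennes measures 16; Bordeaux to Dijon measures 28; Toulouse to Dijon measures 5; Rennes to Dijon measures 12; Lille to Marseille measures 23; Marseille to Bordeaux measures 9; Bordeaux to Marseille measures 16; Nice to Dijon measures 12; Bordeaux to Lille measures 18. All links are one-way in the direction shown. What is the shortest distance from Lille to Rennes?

63

Some routes from Lille to Rennes:
Lille - Marseille - Bordeaux - Dijon - Toulouse - Rennes: 23 + 9 + 28 + 13 + 16 = 89
Lille - Bordeaux - Dijon - Toulouse - Rennes: 10 + 28 + 13 + 16 = 67
Lille - Bordeaux - Dijon - Nice - Rennes: 10 + 28 + 27 + 22 = 87
Lille - Marseille - Bordeaux - Dijon - Rennes: 23 + 9 + 28 + 25 = 85
Lille - Bordeaux - Dijon - Rennes: 10 + 28 + 25 = 63
The minimum is 63.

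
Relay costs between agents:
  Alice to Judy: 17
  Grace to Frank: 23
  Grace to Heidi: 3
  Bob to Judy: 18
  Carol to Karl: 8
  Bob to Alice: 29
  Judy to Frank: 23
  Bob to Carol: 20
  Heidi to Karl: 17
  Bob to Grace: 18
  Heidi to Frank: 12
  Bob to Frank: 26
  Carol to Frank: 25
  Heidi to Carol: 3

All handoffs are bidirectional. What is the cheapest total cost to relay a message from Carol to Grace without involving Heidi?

Checking several routes:
Carol→Frank→Grace: 25 + 23 = 48
Carol→Bob→Grace: 20 + 18 = 38
Carol→Frank→Bob→Grace: 25 + 26 + 18 = 69
Carol→Bob→Frank→Grace: 20 + 26 + 23 = 69
Best route has total 38.

38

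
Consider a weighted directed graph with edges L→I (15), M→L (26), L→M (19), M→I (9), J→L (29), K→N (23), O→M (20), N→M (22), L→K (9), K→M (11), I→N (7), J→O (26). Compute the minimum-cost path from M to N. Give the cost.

16

Paths from M to N:
M→L→K→N: 26 + 9 + 23 = 58
M→I→N: 9 + 7 = 16
M→L→I→N: 26 + 15 + 7 = 48
The minimum is 16.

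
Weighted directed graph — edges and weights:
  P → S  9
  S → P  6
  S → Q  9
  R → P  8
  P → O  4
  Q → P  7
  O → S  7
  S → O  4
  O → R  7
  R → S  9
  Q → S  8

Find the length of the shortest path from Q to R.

Comparing a few candidate routes:
Q → S → P → O → R: 8 + 6 + 4 + 7 = 25
Q → P → O → R: 7 + 4 + 7 = 18
Q → S → O → R: 8 + 4 + 7 = 19
Best route has total 18.

18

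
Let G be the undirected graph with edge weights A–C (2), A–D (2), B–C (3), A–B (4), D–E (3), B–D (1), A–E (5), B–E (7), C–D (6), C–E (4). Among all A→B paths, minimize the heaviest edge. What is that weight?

2

Comparing a few candidate routes:
A - C - E - D - B: max(2, 4, 3, 1) = 4
A - B: max(4) = 4
A - D - B: max(2, 1) = 2
A - E - D - B: max(5, 3, 1) = 5
A - C - B: max(2, 3) = 3
A - D - E - C - B: max(2, 3, 4, 3) = 4
Best route has worst link 2.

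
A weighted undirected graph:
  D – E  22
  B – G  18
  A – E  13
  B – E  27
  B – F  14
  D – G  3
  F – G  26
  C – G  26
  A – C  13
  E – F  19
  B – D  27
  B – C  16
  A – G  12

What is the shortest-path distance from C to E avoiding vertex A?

43

Checking several routes:
C → B → G → D → E: 16 + 18 + 3 + 22 = 59
C → B → E: 16 + 27 = 43
C → B → F → E: 16 + 14 + 19 = 49
C → G → D → E: 26 + 3 + 22 = 51
Best route has total 43.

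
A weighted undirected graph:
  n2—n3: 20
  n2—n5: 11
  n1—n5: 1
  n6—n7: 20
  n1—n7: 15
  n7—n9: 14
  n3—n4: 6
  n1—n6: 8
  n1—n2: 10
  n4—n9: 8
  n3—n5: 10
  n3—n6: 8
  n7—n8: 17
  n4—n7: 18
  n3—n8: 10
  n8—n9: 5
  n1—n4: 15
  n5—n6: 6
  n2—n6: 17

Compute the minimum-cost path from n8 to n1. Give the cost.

Checking several routes:
n8 -> n3 -> n6 -> n1: 10 + 8 + 8 = 26
n8 -> n3 -> n5 -> n1: 10 + 10 + 1 = 21
n8 -> n3 -> n6 -> n5 -> n1: 10 + 8 + 6 + 1 = 25
n8 -> n9 -> n4 -> n1: 5 + 8 + 15 = 28
Shortest: 21.

21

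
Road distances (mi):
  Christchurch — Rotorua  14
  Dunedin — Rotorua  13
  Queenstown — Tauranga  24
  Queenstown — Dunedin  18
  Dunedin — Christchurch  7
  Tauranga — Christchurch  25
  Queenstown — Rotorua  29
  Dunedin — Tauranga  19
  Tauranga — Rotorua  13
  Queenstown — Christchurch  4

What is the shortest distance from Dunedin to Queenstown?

A few of the Dunedin→Queenstown routes:
Dunedin→Rotorua→Christchurch→Queenstown: 13 + 14 + 4 = 31
Dunedin→Christchurch→Queenstown: 7 + 4 = 11
Dunedin→Queenstown: 18
Shortest: 11 mi.

11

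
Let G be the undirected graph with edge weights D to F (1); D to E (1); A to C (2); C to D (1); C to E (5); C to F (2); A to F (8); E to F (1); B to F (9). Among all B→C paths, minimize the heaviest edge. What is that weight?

A few of the B→C routes:
B→F→C: max(9, 2) = 9
B→F→E→C: max(9, 1, 5) = 9
B→F→A→C: max(9, 8, 2) = 9
Smallest bottleneck: 9.

9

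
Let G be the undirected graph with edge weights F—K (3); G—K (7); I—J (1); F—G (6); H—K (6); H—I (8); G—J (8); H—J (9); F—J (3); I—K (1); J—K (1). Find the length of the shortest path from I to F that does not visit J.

Candidate routes:
I - H - K - F: 8 + 6 + 3 = 17
I - K - F: 1 + 3 = 4
I - H - K - G - F: 8 + 6 + 7 + 6 = 27
I - K - G - F: 1 + 7 + 6 = 14
The minimum is 4.

4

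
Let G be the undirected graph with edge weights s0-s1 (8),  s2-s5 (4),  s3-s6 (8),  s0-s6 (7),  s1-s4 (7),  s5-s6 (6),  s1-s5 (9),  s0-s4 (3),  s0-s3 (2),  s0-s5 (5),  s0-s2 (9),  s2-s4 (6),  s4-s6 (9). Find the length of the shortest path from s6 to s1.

15

Checking several routes:
s6 → s4 → s1: 9 + 7 = 16
s6 → s5 → s1: 6 + 9 = 15
s6 → s0 → s1: 7 + 8 = 15
s6 → s0 → s4 → s1: 7 + 3 + 7 = 17
The minimum is 15.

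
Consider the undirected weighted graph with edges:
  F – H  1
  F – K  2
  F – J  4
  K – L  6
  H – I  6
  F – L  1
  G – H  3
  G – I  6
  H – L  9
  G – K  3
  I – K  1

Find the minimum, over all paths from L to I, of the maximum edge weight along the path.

2

Comparing a few candidate routes:
L - F - K - G - H - I: max(1, 2, 3, 3, 6) = 6
L - F - K - G - I: max(1, 2, 3, 6) = 6
L - F - H - G - K - I: max(1, 1, 3, 3, 1) = 3
L - F - H - I: max(1, 1, 6) = 6
L - F - K - I: max(1, 2, 1) = 2
Best route has worst link 2.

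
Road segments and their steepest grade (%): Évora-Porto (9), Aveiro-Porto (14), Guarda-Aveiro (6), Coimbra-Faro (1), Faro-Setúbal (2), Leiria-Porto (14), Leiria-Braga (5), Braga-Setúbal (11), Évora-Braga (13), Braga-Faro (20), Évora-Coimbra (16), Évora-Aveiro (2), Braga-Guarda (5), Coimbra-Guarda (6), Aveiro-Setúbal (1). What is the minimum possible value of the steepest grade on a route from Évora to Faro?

Comparing a few candidate routes:
Évora -> Braga -> Guarda -> Coimbra -> Faro: max(13, 5, 6, 1) = 13
Évora -> Aveiro -> Setúbal -> Faro: max(2, 1, 2) = 2
Évora -> Braga -> Guarda -> Aveiro -> Setúbal -> Faro: max(13, 5, 6, 1, 2) = 13
Évora -> Aveiro -> Guarda -> Braga -> Setúbal -> Faro: max(2, 6, 5, 11, 2) = 11
Évora -> Aveiro -> Setúbal -> Braga -> Guarda -> Coimbra -> Faro: max(2, 1, 11, 5, 6, 1) = 11
Évora -> Aveiro -> Guarda -> Coimbra -> Faro: max(2, 6, 6, 1) = 6
The minimum achievable maximum is 2%.

2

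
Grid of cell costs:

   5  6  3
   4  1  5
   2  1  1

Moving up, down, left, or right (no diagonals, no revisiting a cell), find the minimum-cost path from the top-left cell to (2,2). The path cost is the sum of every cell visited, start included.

Best path: r0c0 -> r1c0 -> r1c1 -> r2c1 -> r2c2
Cost: 5 + 4 + 1 + 1 + 1 = 12

12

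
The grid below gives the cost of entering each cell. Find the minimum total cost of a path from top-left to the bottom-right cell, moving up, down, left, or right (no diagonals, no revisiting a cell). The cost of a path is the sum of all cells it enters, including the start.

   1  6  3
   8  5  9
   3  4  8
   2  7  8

Take r0c0→r1c0→r2c0→r3c0→r3c1→r3c2 for a total of 1 + 8 + 3 + 2 + 7 + 8 = 29.

29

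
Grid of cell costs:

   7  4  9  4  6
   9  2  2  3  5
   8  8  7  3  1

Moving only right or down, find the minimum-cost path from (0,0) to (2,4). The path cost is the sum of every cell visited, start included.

22

Cheapest: [0,0] -> [0,1] -> [1,1] -> [1,2] -> [1,3] -> [2,3] -> [2,4]
  7 + 4 + 2 + 2 + 3 + 3 + 1 = 22
For comparison, the top-then-right route costs 36.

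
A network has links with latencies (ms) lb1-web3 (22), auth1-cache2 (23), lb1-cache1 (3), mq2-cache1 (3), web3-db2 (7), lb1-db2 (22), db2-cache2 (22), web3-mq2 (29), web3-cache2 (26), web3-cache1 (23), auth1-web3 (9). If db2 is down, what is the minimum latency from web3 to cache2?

26

Paths from web3 to cache2 avoiding db2:
web3→cache2: 26
web3→auth1→cache2: 9 + 23 = 32
Best route has total 26 ms.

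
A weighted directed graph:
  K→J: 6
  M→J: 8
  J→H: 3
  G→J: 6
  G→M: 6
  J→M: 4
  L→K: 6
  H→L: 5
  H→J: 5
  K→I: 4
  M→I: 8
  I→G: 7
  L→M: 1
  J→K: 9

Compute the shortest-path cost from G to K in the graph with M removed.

Paths from G to K avoiding M:
G - J - H - L - K: 6 + 3 + 5 + 6 = 20
G - J - K: 6 + 9 = 15
Best route has total 15.

15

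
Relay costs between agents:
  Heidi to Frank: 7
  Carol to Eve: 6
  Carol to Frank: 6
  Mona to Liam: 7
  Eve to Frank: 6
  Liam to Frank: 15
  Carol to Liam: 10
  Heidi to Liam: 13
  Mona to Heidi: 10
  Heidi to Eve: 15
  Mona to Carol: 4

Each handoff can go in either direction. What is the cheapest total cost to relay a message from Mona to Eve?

10

Some routes from Mona to Eve:
Mona→Liam→Carol→Eve: 7 + 10 + 6 = 23
Mona→Carol→Eve: 4 + 6 = 10
Mona→Heidi→Eve: 10 + 15 = 25
Mona→Carol→Frank→Eve: 4 + 6 + 6 = 16
Mona→Heidi→Frank→Eve: 10 + 7 + 6 = 23
The minimum is 10.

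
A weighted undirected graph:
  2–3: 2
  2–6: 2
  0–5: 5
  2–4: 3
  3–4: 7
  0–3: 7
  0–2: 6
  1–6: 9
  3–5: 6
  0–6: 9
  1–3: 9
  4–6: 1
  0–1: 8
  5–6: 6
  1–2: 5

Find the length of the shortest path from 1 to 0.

8

Checking several routes:
1 → 3 → 0: 9 + 7 = 16
1 → 2 → 3 → 0: 5 + 2 + 7 = 14
1 → 2 → 6 → 0: 5 + 2 + 9 = 16
1 → 2 → 0: 5 + 6 = 11
1 → 0: 8
Shortest: 8.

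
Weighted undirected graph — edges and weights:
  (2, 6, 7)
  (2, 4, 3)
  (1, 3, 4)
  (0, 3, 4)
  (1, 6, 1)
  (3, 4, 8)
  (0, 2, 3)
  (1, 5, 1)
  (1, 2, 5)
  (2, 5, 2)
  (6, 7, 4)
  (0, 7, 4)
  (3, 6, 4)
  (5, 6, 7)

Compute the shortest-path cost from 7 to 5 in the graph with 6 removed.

9

Comparing a few candidate routes:
7→0→3→1→2→5: 4 + 4 + 4 + 5 + 2 = 19
7→0→2→1→5: 4 + 3 + 5 + 1 = 13
7→0→3→4→2→5: 4 + 4 + 8 + 3 + 2 = 21
7→0→2→5: 4 + 3 + 2 = 9
7→0→3→1→5: 4 + 4 + 4 + 1 = 13
Best route has total 9.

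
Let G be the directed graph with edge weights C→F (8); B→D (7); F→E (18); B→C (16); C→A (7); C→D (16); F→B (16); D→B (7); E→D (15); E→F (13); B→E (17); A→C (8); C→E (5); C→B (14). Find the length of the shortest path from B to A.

Paths from B to A:
B -> C -> A: 16 + 7 = 23
Shortest: 23.

23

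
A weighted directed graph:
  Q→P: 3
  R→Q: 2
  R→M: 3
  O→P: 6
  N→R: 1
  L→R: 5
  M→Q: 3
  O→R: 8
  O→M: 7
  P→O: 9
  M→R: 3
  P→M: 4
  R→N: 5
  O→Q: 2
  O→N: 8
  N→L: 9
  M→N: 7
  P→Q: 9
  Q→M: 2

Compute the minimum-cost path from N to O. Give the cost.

15

Paths from N to O:
N -> L -> R -> Q -> P -> O: 9 + 5 + 2 + 3 + 9 = 28
N -> R -> M -> Q -> P -> O: 1 + 3 + 3 + 3 + 9 = 19
N -> R -> Q -> P -> O: 1 + 2 + 3 + 9 = 15
N -> L -> R -> M -> Q -> P -> O: 9 + 5 + 3 + 3 + 3 + 9 = 32
Shortest: 15.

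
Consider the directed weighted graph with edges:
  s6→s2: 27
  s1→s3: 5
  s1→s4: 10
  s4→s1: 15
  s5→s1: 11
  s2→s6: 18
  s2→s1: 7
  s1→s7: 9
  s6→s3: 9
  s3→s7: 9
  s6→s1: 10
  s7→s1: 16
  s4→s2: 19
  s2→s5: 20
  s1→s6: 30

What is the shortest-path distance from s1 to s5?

49

Paths from s1 to s5:
s1 - s4 - s2 - s5: 10 + 19 + 20 = 49
s1 - s6 - s2 - s5: 30 + 27 + 20 = 77
Best route has total 49.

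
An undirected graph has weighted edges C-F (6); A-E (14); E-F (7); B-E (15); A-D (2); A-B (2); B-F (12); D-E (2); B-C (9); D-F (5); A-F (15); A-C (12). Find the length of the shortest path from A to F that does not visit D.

Some routes from A to F avoiding D:
A-B-F: 2 + 12 = 14
A-B-C-F: 2 + 9 + 6 = 17
A-F: 15
Best route has total 14.

14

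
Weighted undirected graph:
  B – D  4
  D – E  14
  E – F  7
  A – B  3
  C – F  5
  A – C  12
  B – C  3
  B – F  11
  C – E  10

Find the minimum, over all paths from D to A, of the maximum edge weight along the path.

4

Comparing a few candidate routes:
D→B→A: max(4, 3) = 4
D→E→F→C→A: max(14, 7, 5, 12) = 14
D→B→F→E→C→A: max(4, 11, 7, 10, 12) = 12
D→B→F→C→A: max(4, 11, 5, 12) = 12
D→B→C→A: max(4, 3, 12) = 12
The minimum achievable maximum is 4.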